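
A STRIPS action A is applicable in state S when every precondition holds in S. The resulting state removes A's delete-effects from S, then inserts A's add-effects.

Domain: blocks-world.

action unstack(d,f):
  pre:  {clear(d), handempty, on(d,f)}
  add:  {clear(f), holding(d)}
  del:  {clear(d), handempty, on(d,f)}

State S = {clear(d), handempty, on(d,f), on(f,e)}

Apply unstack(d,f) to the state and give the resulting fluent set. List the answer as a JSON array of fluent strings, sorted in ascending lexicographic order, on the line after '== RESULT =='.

Progress:
  pre ⊆ S: {clear(d), handempty, on(d,f)} ⊆ S  — applicable
  S \ del = {on(f,e)}
  ∪ add   = {clear(f), holding(d), on(f,e)}

== RESULT ==
["clear(f)", "holding(d)", "on(f,e)"]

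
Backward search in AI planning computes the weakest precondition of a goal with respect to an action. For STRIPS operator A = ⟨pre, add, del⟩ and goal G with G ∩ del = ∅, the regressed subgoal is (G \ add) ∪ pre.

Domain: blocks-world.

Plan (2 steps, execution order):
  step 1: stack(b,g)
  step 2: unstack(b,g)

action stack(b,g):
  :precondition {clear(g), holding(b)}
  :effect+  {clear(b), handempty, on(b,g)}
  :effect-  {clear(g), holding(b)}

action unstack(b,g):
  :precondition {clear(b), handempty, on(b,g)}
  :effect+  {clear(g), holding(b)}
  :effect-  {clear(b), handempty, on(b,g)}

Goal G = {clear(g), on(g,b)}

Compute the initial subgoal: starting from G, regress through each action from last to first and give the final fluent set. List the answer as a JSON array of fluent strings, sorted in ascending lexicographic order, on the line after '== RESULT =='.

Regress step by step:
  through step 2 (unstack(b,g)): drop {clear(g)}, keep {on(g,b)}, require {clear(b), handempty, on(b,g)}
    → {clear(b), handempty, on(b,g), on(g,b)}
  through step 1 (stack(b,g)): drop {clear(b), handempty, on(b,g)}, keep {on(g,b)}, require {clear(g), holding(b)}
    → {clear(g), holding(b), on(g,b)}

== RESULT ==
["clear(g)", "holding(b)", "on(g,b)"]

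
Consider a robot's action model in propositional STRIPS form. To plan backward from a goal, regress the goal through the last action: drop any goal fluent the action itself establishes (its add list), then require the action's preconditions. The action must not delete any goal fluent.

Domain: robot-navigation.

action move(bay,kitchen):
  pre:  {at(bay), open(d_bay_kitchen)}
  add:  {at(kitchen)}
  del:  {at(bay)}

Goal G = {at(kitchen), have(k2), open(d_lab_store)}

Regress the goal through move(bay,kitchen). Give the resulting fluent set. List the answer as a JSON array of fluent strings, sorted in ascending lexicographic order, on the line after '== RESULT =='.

Compute (G \ add) ∪ pre:
  G ∩ del = {}  (empty — regression defined)
  G \ add = {at(kitchen), have(k2), open(d_lab_store)} \ {at(kitchen)} = {have(k2), open(d_lab_store)}
  ∪ pre   = {have(k2), open(d_lab_store)} ∪ {at(bay), open(d_bay_kitchen)}
          = {at(bay), have(k2), open(d_bay_kitchen), open(d_lab_store)}

== RESULT ==
["at(bay)", "have(k2)", "open(d_bay_kitchen)", "open(d_lab_store)"]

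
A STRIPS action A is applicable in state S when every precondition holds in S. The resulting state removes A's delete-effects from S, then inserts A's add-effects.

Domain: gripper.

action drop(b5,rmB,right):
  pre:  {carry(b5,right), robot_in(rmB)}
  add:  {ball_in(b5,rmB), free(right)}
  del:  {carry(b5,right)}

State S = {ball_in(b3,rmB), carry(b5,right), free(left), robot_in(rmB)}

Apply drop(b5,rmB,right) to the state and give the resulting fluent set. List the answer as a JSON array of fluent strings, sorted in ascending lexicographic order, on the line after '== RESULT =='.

Compute (S \ del) ∪ add:
  pre ⊆ S: {carry(b5,right), robot_in(rmB)} ⊆ S  — applicable
  S \ del = {ball_in(b3,rmB), free(left), robot_in(rmB)}
  ∪ add   = {ball_in(b3,rmB), ball_in(b5,rmB), free(left), free(right), robot_in(rmB)}

== RESULT ==
["ball_in(b3,rmB)", "ball_in(b5,rmB)", "free(left)", "free(right)", "robot_in(rmB)"]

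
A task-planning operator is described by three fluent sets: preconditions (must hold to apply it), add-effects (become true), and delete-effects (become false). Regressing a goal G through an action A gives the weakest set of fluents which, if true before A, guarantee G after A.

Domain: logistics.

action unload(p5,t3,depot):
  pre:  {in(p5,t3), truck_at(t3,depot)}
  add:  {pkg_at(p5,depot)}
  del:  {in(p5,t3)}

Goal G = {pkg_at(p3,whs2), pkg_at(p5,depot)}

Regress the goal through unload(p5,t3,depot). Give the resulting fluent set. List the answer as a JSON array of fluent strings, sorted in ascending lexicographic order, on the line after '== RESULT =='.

Compute (G \ add) ∪ pre:
  G ∩ del = {}  (empty — regression defined)
  G \ add = {pkg_at(p3,whs2), pkg_at(p5,depot)} \ {pkg_at(p5,depot)} = {pkg_at(p3,whs2)}
  ∪ pre   = {pkg_at(p3,whs2)} ∪ {in(p5,t3), truck_at(t3,depot)}
          = {in(p5,t3), pkg_at(p3,whs2), truck_at(t3,depot)}

== RESULT ==
["in(p5,t3)", "pkg_at(p3,whs2)", "truck_at(t3,depot)"]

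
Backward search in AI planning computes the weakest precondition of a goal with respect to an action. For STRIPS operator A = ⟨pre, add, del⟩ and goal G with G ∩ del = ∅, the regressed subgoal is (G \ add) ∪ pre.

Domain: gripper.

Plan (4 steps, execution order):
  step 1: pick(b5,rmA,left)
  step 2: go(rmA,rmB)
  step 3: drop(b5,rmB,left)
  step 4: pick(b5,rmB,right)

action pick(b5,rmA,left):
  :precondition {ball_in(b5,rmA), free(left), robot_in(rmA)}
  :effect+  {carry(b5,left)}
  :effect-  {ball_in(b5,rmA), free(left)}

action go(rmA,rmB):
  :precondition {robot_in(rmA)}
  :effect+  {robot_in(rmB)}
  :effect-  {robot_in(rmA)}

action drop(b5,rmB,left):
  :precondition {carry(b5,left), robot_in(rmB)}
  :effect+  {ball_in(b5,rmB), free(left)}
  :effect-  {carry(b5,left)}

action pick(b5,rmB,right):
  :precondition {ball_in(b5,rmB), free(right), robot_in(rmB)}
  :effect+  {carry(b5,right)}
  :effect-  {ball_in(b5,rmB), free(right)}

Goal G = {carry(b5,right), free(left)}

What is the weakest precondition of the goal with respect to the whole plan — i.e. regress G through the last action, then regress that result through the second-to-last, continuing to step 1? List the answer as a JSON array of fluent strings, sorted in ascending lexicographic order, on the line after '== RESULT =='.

Regress step by step:
  through step 4 (pick(b5,rmB,right)): drop {carry(b5,right)}, keep {free(left)}, require {ball_in(b5,rmB), free(right), robot_in(rmB)}
    → {ball_in(b5,rmB), free(left), free(right), robot_in(rmB)}
  through step 3 (drop(b5,rmB,left)): drop {ball_in(b5,rmB), free(left)}, keep {free(right), robot_in(rmB)}, require {carry(b5,left), robot_in(rmB)}
    → {carry(b5,left), free(right), robot_in(rmB)}
  through step 2 (go(rmA,rmB)): drop {robot_in(rmB)}, keep {carry(b5,left), free(right)}, require {robot_in(rmA)}
    → {carry(b5,left), free(right), robot_in(rmA)}
  through step 1 (pick(b5,rmA,left)): drop {carry(b5,left)}, keep {free(right), robot_in(rmA)}, require {ball_in(b5,rmA), free(left), robot_in(rmA)}
    → {ball_in(b5,rmA), free(left), free(right), robot_in(rmA)}

== RESULT ==
["ball_in(b5,rmA)", "free(left)", "free(right)", "robot_in(rmA)"]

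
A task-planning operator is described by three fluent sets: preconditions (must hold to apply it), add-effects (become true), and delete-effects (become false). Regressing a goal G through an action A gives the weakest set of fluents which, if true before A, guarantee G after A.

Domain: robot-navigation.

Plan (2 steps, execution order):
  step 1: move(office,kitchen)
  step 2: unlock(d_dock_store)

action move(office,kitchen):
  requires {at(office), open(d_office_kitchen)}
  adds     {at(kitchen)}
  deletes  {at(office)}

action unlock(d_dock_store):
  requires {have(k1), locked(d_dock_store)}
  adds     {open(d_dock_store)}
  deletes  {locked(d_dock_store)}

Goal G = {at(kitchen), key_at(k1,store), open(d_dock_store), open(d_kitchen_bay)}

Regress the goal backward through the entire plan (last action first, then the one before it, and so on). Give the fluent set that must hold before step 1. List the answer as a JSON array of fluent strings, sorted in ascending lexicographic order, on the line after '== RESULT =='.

Regress step by step:
  through step 2 (unlock(d_dock_store)): drop {open(d_dock_store)}, keep {at(kitchen), key_at(k1,store), open(d_kitchen_bay)}, require {have(k1), locked(d_dock_store)}
    → {at(kitchen), have(k1), key_at(k1,store), locked(d_dock_store), open(d_kitchen_bay)}
  through step 1 (move(office,kitchen)): drop {at(kitchen)}, keep {have(k1), key_at(k1,store), locked(d_dock_store), open(d_kitchen_bay)}, require {at(office), open(d_office_kitchen)}
    → {at(office), have(k1), key_at(k1,store), locked(d_dock_store), open(d_kitchen_bay), open(d_office_kitchen)}

== RESULT ==
["at(office)", "have(k1)", "key_at(k1,store)", "locked(d_dock_store)", "open(d_kitchen_bay)", "open(d_office_kitchen)"]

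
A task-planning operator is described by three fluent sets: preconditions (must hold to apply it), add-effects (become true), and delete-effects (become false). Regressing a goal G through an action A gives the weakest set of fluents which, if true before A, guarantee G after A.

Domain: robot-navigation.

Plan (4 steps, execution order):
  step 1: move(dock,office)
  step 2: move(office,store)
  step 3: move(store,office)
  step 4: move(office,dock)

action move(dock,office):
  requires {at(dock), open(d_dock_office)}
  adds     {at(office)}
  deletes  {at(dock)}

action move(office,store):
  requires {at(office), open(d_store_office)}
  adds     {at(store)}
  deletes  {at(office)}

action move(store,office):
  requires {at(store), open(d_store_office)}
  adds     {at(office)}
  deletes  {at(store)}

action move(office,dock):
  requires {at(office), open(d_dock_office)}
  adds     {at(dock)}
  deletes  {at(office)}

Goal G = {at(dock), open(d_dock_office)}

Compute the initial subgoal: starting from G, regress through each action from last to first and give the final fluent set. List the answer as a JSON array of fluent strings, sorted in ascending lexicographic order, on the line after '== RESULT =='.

Regress step by step:
  through step 4 (move(office,dock)): drop {at(dock)}, keep {open(d_dock_office)}, require {at(office), open(d_dock_office)}
    → {at(office), open(d_dock_office)}
  through step 3 (move(store,office)): drop {at(office)}, keep {open(d_dock_office)}, require {at(store), open(d_store_office)}
    → {at(store), open(d_dock_office), open(d_store_office)}
  through step 2 (move(office,store)): drop {at(store)}, keep {open(d_dock_office), open(d_store_office)}, require {at(office), open(d_store_office)}
    → {at(office), open(d_dock_office), open(d_store_office)}
  through step 1 (move(dock,office)): drop {at(office)}, keep {open(d_dock_office), open(d_store_office)}, require {at(dock), open(d_dock_office)}
    → {at(dock), open(d_dock_office), open(d_store_office)}

== RESULT ==
["at(dock)", "open(d_dock_office)", "open(d_store_office)"]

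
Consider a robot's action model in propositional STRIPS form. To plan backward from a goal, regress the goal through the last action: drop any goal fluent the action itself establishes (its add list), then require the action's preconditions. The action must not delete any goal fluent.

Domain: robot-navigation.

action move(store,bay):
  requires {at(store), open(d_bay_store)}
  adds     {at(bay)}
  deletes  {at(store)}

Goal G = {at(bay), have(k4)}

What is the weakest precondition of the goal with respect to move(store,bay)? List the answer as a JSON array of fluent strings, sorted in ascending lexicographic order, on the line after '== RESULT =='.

Compute (G \ add) ∪ pre:
  G ∩ del = {}  (empty — regression defined)
  G \ add = {at(bay), have(k4)} \ {at(bay)} = {have(k4)}
  ∪ pre   = {have(k4)} ∪ {at(store), open(d_bay_store)}
          = {at(store), have(k4), open(d_bay_store)}

== RESULT ==
["at(store)", "have(k4)", "open(d_bay_store)"]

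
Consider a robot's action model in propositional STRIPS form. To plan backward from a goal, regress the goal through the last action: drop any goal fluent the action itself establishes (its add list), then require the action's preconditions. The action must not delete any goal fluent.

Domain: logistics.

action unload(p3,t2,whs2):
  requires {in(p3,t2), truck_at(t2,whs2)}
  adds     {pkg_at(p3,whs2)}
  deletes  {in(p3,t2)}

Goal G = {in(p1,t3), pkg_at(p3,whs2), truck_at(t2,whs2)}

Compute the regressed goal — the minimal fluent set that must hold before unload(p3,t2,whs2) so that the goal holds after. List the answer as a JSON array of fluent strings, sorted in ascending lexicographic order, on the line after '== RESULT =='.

Compute (G \ add) ∪ pre:
  G ∩ del = {}  (empty — regression defined)
  G \ add = {in(p1,t3), pkg_at(p3,whs2), truck_at(t2,whs2)} \ {pkg_at(p3,whs2)} = {in(p1,t3), truck_at(t2,whs2)}
  ∪ pre   = {in(p1,t3), truck_at(t2,whs2)} ∪ {in(p3,t2), truck_at(t2,whs2)}
          = {in(p1,t3), in(p3,t2), truck_at(t2,whs2)}

== RESULT ==
["in(p1,t3)", "in(p3,t2)", "truck_at(t2,whs2)"]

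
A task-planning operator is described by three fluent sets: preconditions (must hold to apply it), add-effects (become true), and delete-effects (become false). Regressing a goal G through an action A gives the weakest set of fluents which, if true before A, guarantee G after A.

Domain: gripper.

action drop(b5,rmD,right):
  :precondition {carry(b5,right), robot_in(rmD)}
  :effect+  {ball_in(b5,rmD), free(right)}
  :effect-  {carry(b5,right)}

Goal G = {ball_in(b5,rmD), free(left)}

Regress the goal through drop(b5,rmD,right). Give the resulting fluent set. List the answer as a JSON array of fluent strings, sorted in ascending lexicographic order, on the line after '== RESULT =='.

Regress:
  G ∩ del = {}  (empty — regression defined)
  G \ add = {ball_in(b5,rmD), free(left)} \ {ball_in(b5,rmD), free(right)} = {free(left)}
  ∪ pre   = {free(left)} ∪ {carry(b5,right), robot_in(rmD)}
          = {carry(b5,right), free(left), robot_in(rmD)}

== RESULT ==
["carry(b5,right)", "free(left)", "robot_in(rmD)"]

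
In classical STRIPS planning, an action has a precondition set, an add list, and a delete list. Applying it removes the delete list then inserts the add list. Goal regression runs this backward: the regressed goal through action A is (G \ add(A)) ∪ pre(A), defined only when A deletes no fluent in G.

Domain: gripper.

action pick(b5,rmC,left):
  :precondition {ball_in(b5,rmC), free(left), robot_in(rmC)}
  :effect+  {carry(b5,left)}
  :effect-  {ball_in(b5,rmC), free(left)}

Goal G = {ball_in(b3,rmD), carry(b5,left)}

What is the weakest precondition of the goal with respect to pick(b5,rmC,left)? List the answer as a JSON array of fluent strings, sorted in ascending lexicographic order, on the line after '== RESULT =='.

Compute (G \ add) ∪ pre:
  G ∩ del = {}  (empty — regression defined)
  G \ add = {ball_in(b3,rmD), carry(b5,left)} \ {carry(b5,left)} = {ball_in(b3,rmD)}
  ∪ pre   = {ball_in(b3,rmD)} ∪ {ball_in(b5,rmC), free(left), robot_in(rmC)}
          = {ball_in(b3,rmD), ball_in(b5,rmC), free(left), robot_in(rmC)}

== RESULT ==
["ball_in(b3,rmD)", "ball_in(b5,rmC)", "free(left)", "robot_in(rmC)"]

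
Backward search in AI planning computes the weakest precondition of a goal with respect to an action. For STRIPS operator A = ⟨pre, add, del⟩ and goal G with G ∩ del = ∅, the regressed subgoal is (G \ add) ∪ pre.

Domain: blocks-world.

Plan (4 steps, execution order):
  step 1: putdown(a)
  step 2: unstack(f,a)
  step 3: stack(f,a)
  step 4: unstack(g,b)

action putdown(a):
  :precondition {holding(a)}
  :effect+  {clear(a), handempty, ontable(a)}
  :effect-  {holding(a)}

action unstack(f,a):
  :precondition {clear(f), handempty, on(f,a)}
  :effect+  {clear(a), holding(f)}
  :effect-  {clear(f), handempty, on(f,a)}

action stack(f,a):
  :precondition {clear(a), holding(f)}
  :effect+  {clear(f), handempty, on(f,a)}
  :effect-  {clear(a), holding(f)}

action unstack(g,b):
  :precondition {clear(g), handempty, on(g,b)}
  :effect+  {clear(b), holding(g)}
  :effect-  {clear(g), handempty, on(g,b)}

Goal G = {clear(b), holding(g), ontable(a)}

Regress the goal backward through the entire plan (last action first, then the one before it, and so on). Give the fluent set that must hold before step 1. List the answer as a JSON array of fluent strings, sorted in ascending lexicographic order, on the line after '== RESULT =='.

Regress step by step:
  through step 4 (unstack(g,b)): drop {clear(b), holding(g)}, keep {ontable(a)}, require {clear(g), handempty, on(g,b)}
    → {clear(g), handempty, on(g,b), ontable(a)}
  through step 3 (stack(f,a)): drop {handempty}, keep {clear(g), on(g,b), ontable(a)}, require {clear(a), holding(f)}
    → {clear(a), clear(g), holding(f), on(g,b), ontable(a)}
  through step 2 (unstack(f,a)): drop {clear(a), holding(f)}, keep {clear(g), on(g,b), ontable(a)}, require {clear(f), handempty, on(f,a)}
    → {clear(f), clear(g), handempty, on(f,a), on(g,b), ontable(a)}
  through step 1 (putdown(a)): drop {handempty, ontable(a)}, keep {clear(f), clear(g), on(f,a), on(g,b)}, require {holding(a)}
    → {clear(f), clear(g), holding(a), on(f,a), on(g,b)}

== RESULT ==
["clear(f)", "clear(g)", "holding(a)", "on(f,a)", "on(g,b)"]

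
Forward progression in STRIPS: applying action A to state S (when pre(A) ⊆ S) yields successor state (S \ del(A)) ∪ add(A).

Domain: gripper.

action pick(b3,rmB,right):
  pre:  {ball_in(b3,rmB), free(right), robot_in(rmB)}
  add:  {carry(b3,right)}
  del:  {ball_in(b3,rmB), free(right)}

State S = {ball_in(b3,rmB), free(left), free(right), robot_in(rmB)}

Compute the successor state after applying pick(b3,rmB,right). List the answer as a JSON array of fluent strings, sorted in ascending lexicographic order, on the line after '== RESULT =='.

Progress:
  pre ⊆ S: {ball_in(b3,rmB), free(right), robot_in(rmB)} ⊆ S  — applicable
  S \ del = {free(left), robot_in(rmB)}
  ∪ add   = {carry(b3,right), free(left), robot_in(rmB)}

== RESULT ==
["carry(b3,right)", "free(left)", "robot_in(rmB)"]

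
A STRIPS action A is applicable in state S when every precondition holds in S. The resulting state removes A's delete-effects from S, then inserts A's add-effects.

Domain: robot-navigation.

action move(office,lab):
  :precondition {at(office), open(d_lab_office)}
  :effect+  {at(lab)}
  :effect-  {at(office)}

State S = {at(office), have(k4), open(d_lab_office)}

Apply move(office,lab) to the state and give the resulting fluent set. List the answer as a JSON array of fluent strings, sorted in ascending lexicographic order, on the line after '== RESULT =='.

Compute (S \ del) ∪ add:
  pre ⊆ S: {at(office), open(d_lab_office)} ⊆ S  — applicable
  S \ del = {have(k4), open(d_lab_office)}
  ∪ add   = {at(lab), have(k4), open(d_lab_office)}

== RESULT ==
["at(lab)", "have(k4)", "open(d_lab_office)"]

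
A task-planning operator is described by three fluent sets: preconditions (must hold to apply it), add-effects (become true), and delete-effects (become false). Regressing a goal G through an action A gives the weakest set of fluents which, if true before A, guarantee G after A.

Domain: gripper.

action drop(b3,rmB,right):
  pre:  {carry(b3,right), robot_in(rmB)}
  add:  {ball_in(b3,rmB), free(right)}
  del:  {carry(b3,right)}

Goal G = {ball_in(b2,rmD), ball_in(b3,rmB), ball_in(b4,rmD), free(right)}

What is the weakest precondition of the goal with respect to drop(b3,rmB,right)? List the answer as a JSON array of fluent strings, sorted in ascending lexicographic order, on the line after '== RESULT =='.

Regress:
  G ∩ del = {}  (empty — regression defined)
  G \ add = {ball_in(b2,rmD), ball_in(b3,rmB), ball_in(b4,rmD), free(right)} \ {ball_in(b3,rmB), free(right)} = {ball_in(b2,rmD), ball_in(b4,rmD)}
  ∪ pre   = {ball_in(b2,rmD), ball_in(b4,rmD)} ∪ {carry(b3,right), robot_in(rmB)}
          = {ball_in(b2,rmD), ball_in(b4,rmD), carry(b3,right), robot_in(rmB)}

== RESULT ==
["ball_in(b2,rmD)", "ball_in(b4,rmD)", "carry(b3,right)", "robot_in(rmB)"]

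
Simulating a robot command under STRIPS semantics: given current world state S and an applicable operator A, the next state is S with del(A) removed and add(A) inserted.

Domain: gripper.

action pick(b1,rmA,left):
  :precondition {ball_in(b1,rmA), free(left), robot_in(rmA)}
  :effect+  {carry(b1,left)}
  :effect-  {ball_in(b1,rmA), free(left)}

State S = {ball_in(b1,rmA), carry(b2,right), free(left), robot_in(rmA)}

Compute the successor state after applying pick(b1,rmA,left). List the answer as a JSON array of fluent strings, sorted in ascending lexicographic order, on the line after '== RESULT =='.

Progress:
  pre ⊆ S: {ball_in(b1,rmA), free(left), robot_in(rmA)} ⊆ S  — applicable
  S \ del = {carry(b2,right), robot_in(rmA)}
  ∪ add   = {carry(b1,left), carry(b2,right), robot_in(rmA)}

== RESULT ==
["carry(b1,left)", "carry(b2,right)", "robot_in(rmA)"]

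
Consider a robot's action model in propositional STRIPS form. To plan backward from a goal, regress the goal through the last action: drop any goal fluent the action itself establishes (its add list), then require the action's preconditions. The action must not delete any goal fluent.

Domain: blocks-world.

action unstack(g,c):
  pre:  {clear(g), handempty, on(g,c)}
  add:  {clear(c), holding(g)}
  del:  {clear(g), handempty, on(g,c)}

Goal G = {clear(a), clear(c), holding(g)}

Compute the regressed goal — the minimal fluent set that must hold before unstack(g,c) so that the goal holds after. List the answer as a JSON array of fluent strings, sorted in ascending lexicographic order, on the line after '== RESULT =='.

Regress:
  G ∩ del = {}  (empty — regression defined)
  G \ add = {clear(a), clear(c), holding(g)} \ {clear(c), holding(g)} = {clear(a)}
  ∪ pre   = {clear(a)} ∪ {clear(g), handempty, on(g,c)}
          = {clear(a), clear(g), handempty, on(g,c)}

== RESULT ==
["clear(a)", "clear(g)", "handempty", "on(g,c)"]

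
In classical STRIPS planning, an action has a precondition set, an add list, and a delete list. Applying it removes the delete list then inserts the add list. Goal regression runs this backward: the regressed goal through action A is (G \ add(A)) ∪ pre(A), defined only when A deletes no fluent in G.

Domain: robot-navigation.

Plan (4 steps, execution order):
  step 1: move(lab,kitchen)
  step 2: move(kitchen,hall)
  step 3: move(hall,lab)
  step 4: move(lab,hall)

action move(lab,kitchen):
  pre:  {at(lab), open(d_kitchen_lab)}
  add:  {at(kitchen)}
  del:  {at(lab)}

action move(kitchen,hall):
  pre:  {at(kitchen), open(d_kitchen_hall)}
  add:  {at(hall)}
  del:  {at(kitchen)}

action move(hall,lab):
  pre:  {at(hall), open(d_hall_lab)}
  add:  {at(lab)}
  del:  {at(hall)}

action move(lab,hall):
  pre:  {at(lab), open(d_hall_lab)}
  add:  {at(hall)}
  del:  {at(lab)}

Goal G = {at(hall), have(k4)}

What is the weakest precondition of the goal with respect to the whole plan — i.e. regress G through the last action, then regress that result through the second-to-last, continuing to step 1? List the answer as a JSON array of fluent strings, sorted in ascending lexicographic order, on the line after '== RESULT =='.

Regress step by step:
  through step 4 (move(lab,hall)): drop {at(hall)}, keep {have(k4)}, require {at(lab), open(d_hall_lab)}
    → {at(lab), have(k4), open(d_hall_lab)}
  through step 3 (move(hall,lab)): drop {at(lab)}, keep {have(k4), open(d_hall_lab)}, require {at(hall), open(d_hall_lab)}
    → {at(hall), have(k4), open(d_hall_lab)}
  through step 2 (move(kitchen,hall)): drop {at(hall)}, keep {have(k4), open(d_hall_lab)}, require {at(kitchen), open(d_kitchen_hall)}
    → {at(kitchen), have(k4), open(d_hall_lab), open(d_kitchen_hall)}
  through step 1 (move(lab,kitchen)): drop {at(kitchen)}, keep {have(k4), open(d_hall_lab), open(d_kitchen_hall)}, require {at(lab), open(d_kitchen_lab)}
    → {at(lab), have(k4), open(d_hall_lab), open(d_kitchen_hall), open(d_kitchen_lab)}

== RESULT ==
["at(lab)", "have(k4)", "open(d_hall_lab)", "open(d_kitchen_hall)", "open(d_kitchen_lab)"]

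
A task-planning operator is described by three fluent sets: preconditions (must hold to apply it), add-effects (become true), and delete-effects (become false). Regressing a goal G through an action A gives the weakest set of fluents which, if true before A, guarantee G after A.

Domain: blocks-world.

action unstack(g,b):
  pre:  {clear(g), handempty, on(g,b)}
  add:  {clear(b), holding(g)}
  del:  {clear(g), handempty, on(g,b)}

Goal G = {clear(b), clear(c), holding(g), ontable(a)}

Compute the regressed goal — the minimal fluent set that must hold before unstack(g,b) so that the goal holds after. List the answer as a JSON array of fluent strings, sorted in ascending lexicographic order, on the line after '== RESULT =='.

Compute (G \ add) ∪ pre:
  G ∩ del = {}  (empty — regression defined)
  G \ add = {clear(b), clear(c), holding(g), ontable(a)} \ {clear(b), holding(g)} = {clear(c), ontable(a)}
  ∪ pre   = {clear(c), ontable(a)} ∪ {clear(g), handempty, on(g,b)}
          = {clear(c), clear(g), handempty, on(g,b), ontable(a)}

== RESULT ==
["clear(c)", "clear(g)", "handempty", "on(g,b)", "ontable(a)"]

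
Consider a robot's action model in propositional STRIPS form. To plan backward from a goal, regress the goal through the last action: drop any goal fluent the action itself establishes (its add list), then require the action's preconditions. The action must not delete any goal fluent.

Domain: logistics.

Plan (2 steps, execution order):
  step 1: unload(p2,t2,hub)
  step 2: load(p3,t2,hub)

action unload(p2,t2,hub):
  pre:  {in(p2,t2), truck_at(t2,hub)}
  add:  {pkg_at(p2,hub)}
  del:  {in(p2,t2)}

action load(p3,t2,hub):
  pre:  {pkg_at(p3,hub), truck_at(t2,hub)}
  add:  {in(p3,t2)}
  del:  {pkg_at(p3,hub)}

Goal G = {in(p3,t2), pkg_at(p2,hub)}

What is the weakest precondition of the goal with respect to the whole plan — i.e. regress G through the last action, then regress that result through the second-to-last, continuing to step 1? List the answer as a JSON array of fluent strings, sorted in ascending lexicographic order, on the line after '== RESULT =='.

Work backward from the goal:
  through step 2 (load(p3,t2,hub)): drop {in(p3,t2)}, keep {pkg_at(p2,hub)}, require {pkg_at(p3,hub), truck_at(t2,hub)}
    → {pkg_at(p2,hub), pkg_at(p3,hub), truck_at(t2,hub)}
  through step 1 (unload(p2,t2,hub)): drop {pkg_at(p2,hub)}, keep {pkg_at(p3,hub), truck_at(t2,hub)}, require {in(p2,t2), truck_at(t2,hub)}
    → {in(p2,t2), pkg_at(p3,hub), truck_at(t2,hub)}

== RESULT ==
["in(p2,t2)", "pkg_at(p3,hub)", "truck_at(t2,hub)"]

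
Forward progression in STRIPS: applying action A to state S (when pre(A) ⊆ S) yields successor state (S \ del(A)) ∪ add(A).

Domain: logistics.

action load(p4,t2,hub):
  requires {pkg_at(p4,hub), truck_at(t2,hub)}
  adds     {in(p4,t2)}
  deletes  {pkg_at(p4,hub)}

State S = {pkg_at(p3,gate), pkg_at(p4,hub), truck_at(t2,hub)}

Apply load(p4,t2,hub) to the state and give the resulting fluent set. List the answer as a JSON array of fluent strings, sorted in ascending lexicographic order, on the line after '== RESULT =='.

Progress:
  pre ⊆ S: {pkg_at(p4,hub), truck_at(t2,hub)} ⊆ S  — applicable
  S \ del = {pkg_at(p3,gate), truck_at(t2,hub)}
  ∪ add   = {in(p4,t2), pkg_at(p3,gate), truck_at(t2,hub)}

== RESULT ==
["in(p4,t2)", "pkg_at(p3,gate)", "truck_at(t2,hub)"]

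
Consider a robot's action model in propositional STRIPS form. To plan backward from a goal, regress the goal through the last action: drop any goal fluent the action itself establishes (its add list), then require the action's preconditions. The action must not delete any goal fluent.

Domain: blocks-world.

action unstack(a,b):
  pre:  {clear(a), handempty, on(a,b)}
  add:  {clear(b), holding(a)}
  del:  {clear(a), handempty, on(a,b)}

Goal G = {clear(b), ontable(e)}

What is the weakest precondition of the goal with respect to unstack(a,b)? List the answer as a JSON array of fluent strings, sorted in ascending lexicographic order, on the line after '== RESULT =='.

Regress:
  G ∩ del = {}  (empty — regression defined)
  G \ add = {clear(b), ontable(e)} \ {clear(b), holding(a)} = {ontable(e)}
  ∪ pre   = {ontable(e)} ∪ {clear(a), handempty, on(a,b)}
          = {clear(a), handempty, on(a,b), ontable(e)}

== RESULT ==
["clear(a)", "handempty", "on(a,b)", "ontable(e)"]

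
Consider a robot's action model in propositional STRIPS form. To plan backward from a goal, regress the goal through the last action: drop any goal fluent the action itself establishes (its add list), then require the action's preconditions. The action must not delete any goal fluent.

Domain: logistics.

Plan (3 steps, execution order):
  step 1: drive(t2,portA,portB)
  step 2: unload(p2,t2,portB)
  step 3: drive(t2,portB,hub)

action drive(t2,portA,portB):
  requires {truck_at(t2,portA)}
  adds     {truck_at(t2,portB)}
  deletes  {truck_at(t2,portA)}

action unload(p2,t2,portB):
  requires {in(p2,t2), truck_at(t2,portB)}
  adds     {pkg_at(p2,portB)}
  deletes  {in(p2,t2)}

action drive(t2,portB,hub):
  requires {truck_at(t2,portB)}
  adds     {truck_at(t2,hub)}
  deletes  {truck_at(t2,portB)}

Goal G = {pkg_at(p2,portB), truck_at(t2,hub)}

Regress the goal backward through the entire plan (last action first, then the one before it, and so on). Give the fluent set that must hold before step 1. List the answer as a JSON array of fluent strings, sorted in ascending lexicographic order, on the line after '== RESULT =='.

Regress step by step:
  through step 3 (drive(t2,portB,hub)): drop {truck_at(t2,hub)}, keep {pkg_at(p2,portB)}, require {truck_at(t2,portB)}
    → {pkg_at(p2,portB), truck_at(t2,portB)}
  through step 2 (unload(p2,t2,portB)): drop {pkg_at(p2,portB)}, keep {truck_at(t2,portB)}, require {in(p2,t2), truck_at(t2,portB)}
    → {in(p2,t2), truck_at(t2,portB)}
  through step 1 (drive(t2,portA,portB)): drop {truck_at(t2,portB)}, keep {in(p2,t2)}, require {truck_at(t2,portA)}
    → {in(p2,t2), truck_at(t2,portA)}

== RESULT ==
["in(p2,t2)", "truck_at(t2,portA)"]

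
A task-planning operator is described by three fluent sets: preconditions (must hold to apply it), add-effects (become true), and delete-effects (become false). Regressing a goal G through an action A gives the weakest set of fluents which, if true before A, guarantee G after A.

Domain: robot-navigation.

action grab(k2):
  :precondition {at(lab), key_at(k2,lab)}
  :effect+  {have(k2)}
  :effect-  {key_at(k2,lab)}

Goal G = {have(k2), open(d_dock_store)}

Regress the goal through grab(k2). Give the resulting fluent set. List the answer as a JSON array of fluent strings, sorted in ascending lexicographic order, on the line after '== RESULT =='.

Regress:
  G ∩ del = {}  (empty — regression defined)
  G \ add = {have(k2), open(d_dock_store)} \ {have(k2)} = {open(d_dock_store)}
  ∪ pre   = {open(d_dock_store)} ∪ {at(lab), key_at(k2,lab)}
          = {at(lab), key_at(k2,lab), open(d_dock_store)}

== RESULT ==
["at(lab)", "key_at(k2,lab)", "open(d_dock_store)"]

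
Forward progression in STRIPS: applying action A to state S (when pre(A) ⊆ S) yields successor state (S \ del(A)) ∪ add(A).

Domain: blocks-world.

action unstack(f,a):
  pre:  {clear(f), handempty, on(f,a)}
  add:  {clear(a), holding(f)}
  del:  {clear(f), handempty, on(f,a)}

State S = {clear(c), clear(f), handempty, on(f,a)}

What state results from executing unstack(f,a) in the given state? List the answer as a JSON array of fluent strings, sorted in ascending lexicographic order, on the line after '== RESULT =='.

Compute (S \ del) ∪ add:
  pre ⊆ S: {clear(f), handempty, on(f,a)} ⊆ S  — applicable
  S \ del = {clear(c)}
  ∪ add   = {clear(a), clear(c), holding(f)}

== RESULT ==
["clear(a)", "clear(c)", "holding(f)"]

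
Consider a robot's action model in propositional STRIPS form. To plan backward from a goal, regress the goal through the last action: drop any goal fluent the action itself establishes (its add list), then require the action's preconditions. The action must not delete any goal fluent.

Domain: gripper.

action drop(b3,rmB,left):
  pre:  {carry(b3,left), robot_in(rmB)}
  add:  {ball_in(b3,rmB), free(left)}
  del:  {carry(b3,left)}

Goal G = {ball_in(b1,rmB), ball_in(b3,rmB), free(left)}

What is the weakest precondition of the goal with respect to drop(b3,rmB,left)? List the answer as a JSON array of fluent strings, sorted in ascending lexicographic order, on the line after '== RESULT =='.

Regress:
  G ∩ del = {}  (empty — regression defined)
  G \ add = {ball_in(b1,rmB), ball_in(b3,rmB), free(left)} \ {ball_in(b3,rmB), free(left)} = {ball_in(b1,rmB)}
  ∪ pre   = {ball_in(b1,rmB)} ∪ {carry(b3,left), robot_in(rmB)}
          = {ball_in(b1,rmB), carry(b3,left), robot_in(rmB)}

== RESULT ==
["ball_in(b1,rmB)", "carry(b3,left)", "robot_in(rmB)"]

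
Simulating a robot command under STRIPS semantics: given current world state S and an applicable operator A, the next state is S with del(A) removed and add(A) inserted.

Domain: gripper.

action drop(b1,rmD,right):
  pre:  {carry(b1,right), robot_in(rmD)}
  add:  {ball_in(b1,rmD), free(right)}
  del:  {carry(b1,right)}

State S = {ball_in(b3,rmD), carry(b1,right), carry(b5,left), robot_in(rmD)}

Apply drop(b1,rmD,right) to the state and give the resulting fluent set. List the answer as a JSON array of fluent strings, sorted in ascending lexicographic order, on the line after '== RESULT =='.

Progress:
  pre ⊆ S: {carry(b1,right), robot_in(rmD)} ⊆ S  — applicable
  S \ del = {ball_in(b3,rmD), carry(b5,left), robot_in(rmD)}
  ∪ add   = {ball_in(b1,rmD), ball_in(b3,rmD), carry(b5,left), free(right), robot_in(rmD)}

== RESULT ==
["ball_in(b1,rmD)", "ball_in(b3,rmD)", "carry(b5,left)", "free(right)", "robot_in(rmD)"]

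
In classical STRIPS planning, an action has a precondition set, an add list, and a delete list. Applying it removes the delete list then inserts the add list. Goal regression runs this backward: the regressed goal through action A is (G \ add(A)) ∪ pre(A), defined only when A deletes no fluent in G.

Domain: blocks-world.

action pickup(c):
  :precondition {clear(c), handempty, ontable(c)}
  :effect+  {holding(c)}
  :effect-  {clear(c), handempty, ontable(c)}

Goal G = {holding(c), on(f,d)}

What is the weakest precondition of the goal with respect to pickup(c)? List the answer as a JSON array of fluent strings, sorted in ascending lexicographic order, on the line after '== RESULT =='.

Regress:
  G ∩ del = {}  (empty — regression defined)
  G \ add = {holding(c), on(f,d)} \ {holding(c)} = {on(f,d)}
  ∪ pre   = {on(f,d)} ∪ {clear(c), handempty, ontable(c)}
          = {clear(c), handempty, on(f,d), ontable(c)}

== RESULT ==
["clear(c)", "handempty", "on(f,d)", "ontable(c)"]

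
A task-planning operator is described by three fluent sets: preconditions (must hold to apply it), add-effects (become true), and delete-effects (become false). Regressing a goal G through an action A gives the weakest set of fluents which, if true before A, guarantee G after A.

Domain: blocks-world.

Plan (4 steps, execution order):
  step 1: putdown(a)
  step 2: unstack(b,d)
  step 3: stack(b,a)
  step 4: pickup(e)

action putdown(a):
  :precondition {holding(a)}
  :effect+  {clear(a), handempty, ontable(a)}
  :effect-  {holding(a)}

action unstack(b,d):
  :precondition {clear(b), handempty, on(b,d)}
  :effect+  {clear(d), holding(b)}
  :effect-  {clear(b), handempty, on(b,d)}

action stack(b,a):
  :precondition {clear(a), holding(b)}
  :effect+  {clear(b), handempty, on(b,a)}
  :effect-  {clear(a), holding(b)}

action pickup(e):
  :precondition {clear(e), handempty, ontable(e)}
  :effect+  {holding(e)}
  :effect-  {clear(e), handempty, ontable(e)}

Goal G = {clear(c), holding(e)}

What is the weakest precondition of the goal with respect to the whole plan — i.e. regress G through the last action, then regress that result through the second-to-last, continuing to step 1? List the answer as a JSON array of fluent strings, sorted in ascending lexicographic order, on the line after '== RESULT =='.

Work backward from the goal:
  through step 4 (pickup(e)): drop {holding(e)}, keep {clear(c)}, require {clear(e), handempty, ontable(e)}
    → {clear(c), clear(e), handempty, ontable(e)}
  through step 3 (stack(b,a)): drop {handempty}, keep {clear(c), clear(e), ontable(e)}, require {clear(a), holding(b)}
    → {clear(a), clear(c), clear(e), holding(b), ontable(e)}
  through step 2 (unstack(b,d)): drop {holding(b)}, keep {clear(a), clear(c), clear(e), ontable(e)}, require {clear(b), handempty, on(b,d)}
    → {clear(a), clear(b), clear(c), clear(e), handempty, on(b,d), ontable(e)}
  through step 1 (putdown(a)): drop {clear(a), handempty}, keep {clear(b), clear(c), clear(e), on(b,d), ontable(e)}, require {holding(a)}
    → {clear(b), clear(c), clear(e), holding(a), on(b,d), ontable(e)}

== RESULT ==
["clear(b)", "clear(c)", "clear(e)", "holding(a)", "on(b,d)", "ontable(e)"]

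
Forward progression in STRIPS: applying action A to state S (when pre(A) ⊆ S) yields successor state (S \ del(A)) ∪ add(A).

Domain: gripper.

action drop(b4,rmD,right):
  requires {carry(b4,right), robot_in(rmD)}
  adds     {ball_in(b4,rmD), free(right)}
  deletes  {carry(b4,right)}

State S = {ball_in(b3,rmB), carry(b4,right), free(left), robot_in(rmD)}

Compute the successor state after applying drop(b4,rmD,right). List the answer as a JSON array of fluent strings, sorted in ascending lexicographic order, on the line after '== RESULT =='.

Compute (S \ del) ∪ add:
  pre ⊆ S: {carry(b4,right), robot_in(rmD)} ⊆ S  — applicable
  S \ del = {ball_in(b3,rmB), free(left), robot_in(rmD)}
  ∪ add   = {ball_in(b3,rmB), ball_in(b4,rmD), free(left), free(right), robot_in(rmD)}

== RESULT ==
["ball_in(b3,rmB)", "ball_in(b4,rmD)", "free(left)", "free(right)", "robot_in(rmD)"]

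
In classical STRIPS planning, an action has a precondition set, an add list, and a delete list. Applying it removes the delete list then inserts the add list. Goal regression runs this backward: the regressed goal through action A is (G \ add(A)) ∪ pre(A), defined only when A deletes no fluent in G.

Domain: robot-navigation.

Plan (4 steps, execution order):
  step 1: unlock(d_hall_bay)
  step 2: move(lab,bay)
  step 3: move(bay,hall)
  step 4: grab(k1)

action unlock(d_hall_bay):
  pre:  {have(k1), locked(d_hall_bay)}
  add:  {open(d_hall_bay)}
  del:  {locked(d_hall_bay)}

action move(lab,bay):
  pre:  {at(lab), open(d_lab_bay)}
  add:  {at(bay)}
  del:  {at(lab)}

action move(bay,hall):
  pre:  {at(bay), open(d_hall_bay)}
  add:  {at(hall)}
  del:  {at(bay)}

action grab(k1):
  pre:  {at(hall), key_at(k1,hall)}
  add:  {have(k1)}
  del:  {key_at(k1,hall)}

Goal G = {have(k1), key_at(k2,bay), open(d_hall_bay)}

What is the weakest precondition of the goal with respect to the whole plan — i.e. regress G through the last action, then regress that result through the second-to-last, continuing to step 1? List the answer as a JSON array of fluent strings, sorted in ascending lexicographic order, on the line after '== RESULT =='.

Regress step by step:
  through step 4 (grab(k1)): drop {have(k1)}, keep {key_at(k2,bay), open(d_hall_bay)}, require {at(hall), key_at(k1,hall)}
    → {at(hall), key_at(k1,hall), key_at(k2,bay), open(d_hall_bay)}
  through step 3 (move(bay,hall)): drop {at(hall)}, keep {key_at(k1,hall), key_at(k2,bay), open(d_hall_bay)}, require {at(bay), open(d_hall_bay)}
    → {at(bay), key_at(k1,hall), key_at(k2,bay), open(d_hall_bay)}
  through step 2 (move(lab,bay)): drop {at(bay)}, keep {key_at(k1,hall), key_at(k2,bay), open(d_hall_bay)}, require {at(lab), open(d_lab_bay)}
    → {at(lab), key_at(k1,hall), key_at(k2,bay), open(d_hall_bay), open(d_lab_bay)}
  through step 1 (unlock(d_hall_bay)): drop {open(d_hall_bay)}, keep {at(lab), key_at(k1,hall), key_at(k2,bay), open(d_lab_bay)}, require {have(k1), locked(d_hall_bay)}
    → {at(lab), have(k1), key_at(k1,hall), key_at(k2,bay), locked(d_hall_bay), open(d_lab_bay)}

== RESULT ==
["at(lab)", "have(k1)", "key_at(k1,hall)", "key_at(k2,bay)", "locked(d_hall_bay)", "open(d_lab_bay)"]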